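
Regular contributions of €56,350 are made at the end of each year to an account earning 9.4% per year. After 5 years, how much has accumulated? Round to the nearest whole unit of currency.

€339,937

FV = 56350 × [(1+0.094)^5 − 1] / 0.094 = 56350 × 6.032591 = 339,936.5026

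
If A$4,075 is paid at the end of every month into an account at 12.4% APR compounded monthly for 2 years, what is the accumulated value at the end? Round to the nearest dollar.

A$110,352

i = 0.124/12 = 0.0103333 per month; n = 2·12 = 24.
FV = PMT · [(1+i)^n − 1] / i = 4075 · 27.080344 = 110,352.3999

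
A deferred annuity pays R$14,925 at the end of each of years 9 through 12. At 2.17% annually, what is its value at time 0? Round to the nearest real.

Value one period before first payment (t=8): 14925 × [1 − (1+0.0217)^(−4)] / 0.0217 = 14925 × 3.792072 = 56,596.6774
PV₀ = 56,596.6774 / (1+0.0217)^8 = 56,596.6774 / 1.187373 = 47,665.4600

R$47,665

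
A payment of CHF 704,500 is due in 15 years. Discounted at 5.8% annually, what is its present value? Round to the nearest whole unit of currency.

Discount factor = (1+0.058)^(−15) = 0.429255; PV = 704,500 × 0.429255 = 302,409.8843

CHF 302,410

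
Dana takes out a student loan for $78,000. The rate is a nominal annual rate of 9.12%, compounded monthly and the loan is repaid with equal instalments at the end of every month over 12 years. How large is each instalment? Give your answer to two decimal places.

$892.94

With 12 periods per year: i = 0.0076, n = 144.
Annuity-PV factor = 87.351534; PMT = 78000 / 87.351534 = 892.9437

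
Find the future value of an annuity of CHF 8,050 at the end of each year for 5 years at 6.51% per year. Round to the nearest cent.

CHF 45,842.96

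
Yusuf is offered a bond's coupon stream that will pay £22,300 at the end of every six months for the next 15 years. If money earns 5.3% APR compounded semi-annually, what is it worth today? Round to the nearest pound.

£457,546

Periodic rate i = 0.053/2 = 0.0265; n = 15 × 2 = 30 periods.
PV = PMT · [1 − (1+i)^(−n)] / i = 22300 · 20.517738 = 457,545.5484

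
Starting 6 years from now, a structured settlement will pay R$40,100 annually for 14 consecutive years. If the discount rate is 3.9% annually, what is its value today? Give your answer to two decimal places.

R$352,152.43

PV at t=5 (ordinary 14-year annuity): 40100 × a(14|0.039) = 40100 × 10.633202 = 426,391.3870
PV₀ = 426,391.3870 / (1+0.039)^5 = 426,391.3870 / 1.210815 = 352,152.4268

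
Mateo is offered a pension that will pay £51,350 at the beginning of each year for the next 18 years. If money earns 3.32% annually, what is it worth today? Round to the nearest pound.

Annuity factor a(18|0.0332) × (1+i) = 13.833182; PV = 51350 × 13.833182 = 710,333.9123
(Beginning-of-period payments → annuity-due factor ×(1+i).)

£710,334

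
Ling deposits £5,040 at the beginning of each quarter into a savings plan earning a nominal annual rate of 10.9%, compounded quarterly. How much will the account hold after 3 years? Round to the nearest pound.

£72,340

Periodic rate i = 0.109/4 = 0.02725; n = 3 × 4 = 12 periods.
FV = 5040 × [(1+0.02725)^12 − 1] / 0.02725 × (1+i) = 5040 × 14.353077 = 72,339.5077
(annuity-due: payments at period start, so ×(1+i).)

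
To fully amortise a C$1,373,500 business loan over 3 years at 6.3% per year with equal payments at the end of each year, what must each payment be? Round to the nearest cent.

C$516,694.40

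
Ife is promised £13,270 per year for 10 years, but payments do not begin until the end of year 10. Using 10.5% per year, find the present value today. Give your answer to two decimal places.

£32,495.98

PV at t=9 (ordinary 10-year annuity): 13270 × a(10|0.105) = 13270 × 6.014773 = 79,816.0343
PV₀ = 79,816.0343 / (1+0.105)^9 = 79,816.0343 / 2.456182 = 32,495.9804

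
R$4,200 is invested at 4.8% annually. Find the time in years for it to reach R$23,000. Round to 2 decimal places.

36.27 years

n = ln(23000/4200) / ln(1+0.048) = ln(5.47619) / 0.046884 = 36.2688 years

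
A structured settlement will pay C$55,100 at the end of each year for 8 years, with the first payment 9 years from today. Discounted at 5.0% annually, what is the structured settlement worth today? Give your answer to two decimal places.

C$241,038.08

PV at t=8 (ordinary 8-year annuity): 55100 × a(8|0.05) = 55100 × 6.463213 = 356,123.0230
Discount back 8 years: 356,123.0230 × (1+0.05)^(−8) = 356,123.0230 × 0.676839 = 241,038.0797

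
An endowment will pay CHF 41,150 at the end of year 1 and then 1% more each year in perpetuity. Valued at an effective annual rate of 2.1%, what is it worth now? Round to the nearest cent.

PV = PMT / (i − g) = 41150 / (0.021 − 0.01) = 41150 / 0.011000 = 3,740,909.0909

CHF 3,740,909.09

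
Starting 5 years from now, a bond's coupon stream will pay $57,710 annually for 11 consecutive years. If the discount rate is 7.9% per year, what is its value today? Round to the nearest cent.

PV at t=4 (ordinary 11-year annuity): 57710 × a(11|0.079) = 57710 × 7.173728 = 413,995.8513
Discount back 4 years: 413,995.8513 × (1+0.079)^(−4) = 413,995.8513 × 0.737758 = 305,428.9579

$305,428.96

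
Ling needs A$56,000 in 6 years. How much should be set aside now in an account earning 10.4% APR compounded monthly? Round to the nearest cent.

A$30,085.40

i = 0.104/12 = 0.00866667 per month; n = 6·12 = 72.
Discount factor = (1+0.00866667)^(−72) = 0.537239; PV = 56,000 × 0.537239 = 30,085.4049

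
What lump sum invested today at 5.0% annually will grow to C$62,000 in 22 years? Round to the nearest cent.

C$21,194.69

Discount factor = (1+0.05)^(−22) = 0.341850; PV = 62,000 × 0.341850 = 21,194.6920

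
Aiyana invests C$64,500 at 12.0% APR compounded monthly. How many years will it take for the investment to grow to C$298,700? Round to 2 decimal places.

Periodic rate i = 0.12/12 = 0.01.
n = ln(298700/64500) / ln(1+0.01) = ln(4.63101) / 0.009950 = 154.0426 months
= 154.0426/12 years

12.84 years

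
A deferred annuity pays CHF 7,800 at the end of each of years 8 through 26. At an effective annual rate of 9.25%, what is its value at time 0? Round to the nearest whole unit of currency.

CHF 36,942

PV at t=7 (ordinary 19-year annuity): 7800 × a(19|0.0925) = 7800 × 8.797778 = 68,622.6703
PV₀ = 68,622.6703 / (1+0.0925)^7 = 68,622.6703 / 1.857591 = 36,941.7525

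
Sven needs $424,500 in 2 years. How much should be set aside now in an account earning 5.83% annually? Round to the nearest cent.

$379,018.23

PV = FV·(1+i)^(−n) = 424,500 × 0.892858 = 379,018.2328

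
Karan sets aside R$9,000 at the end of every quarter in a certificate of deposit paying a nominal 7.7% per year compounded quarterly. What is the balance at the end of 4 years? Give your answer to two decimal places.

R$166,780.07

Periodic rate i = 0.077/4 = 0.01925; n = 4 × 4 = 16 periods.
FV = PMT · [(1+i)^n − 1] / i = 9000 · 18.531119 = 166,780.0730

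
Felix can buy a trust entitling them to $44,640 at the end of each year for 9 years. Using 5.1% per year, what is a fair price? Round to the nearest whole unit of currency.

Annuity factor a(9|0.051) = 7.076276; PV = 44640 × 7.076276 = 315,884.9677

$315,885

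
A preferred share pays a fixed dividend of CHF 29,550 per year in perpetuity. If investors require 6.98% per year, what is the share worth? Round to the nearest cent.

PV = PMT / i = 29550 / 0.0698 = 423,352.4355

CHF 423,352.44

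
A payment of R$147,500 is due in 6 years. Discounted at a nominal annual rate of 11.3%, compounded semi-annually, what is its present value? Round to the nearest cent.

R$76,270.75

With 2 periods per year: i = 0.0565, n = 12.
Discount factor = (1+0.0565)^(−12) = 0.517090; PV = 147,500 × 0.517090 = 76,270.7477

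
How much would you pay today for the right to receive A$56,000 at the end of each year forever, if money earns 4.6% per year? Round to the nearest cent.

PV = C/r = 56000/0.046 = 1,217,391.3043

A$1,217,391.30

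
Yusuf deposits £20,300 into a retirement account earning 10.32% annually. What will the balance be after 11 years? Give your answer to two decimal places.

FV = PV·(1+i)^n = 20,300 × 2.945756 = 59,798.8487

£59,798.85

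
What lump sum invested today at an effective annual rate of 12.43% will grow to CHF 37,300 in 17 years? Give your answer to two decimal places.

CHF 5,089.92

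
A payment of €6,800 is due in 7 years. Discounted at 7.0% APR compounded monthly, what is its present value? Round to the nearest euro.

€4,172

Periodic rate i = 0.07/12 = 0.00583333; n = 7 × 12 = 84 periods.
PV = 6,800 / (1 + 0.00583333)^84 = 6,800 / 1.629994 = 4,171.7944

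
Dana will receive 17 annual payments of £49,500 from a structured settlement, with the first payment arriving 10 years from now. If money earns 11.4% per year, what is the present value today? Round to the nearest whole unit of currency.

Value one period before first payment (t=9): 49500 × [1 − (1+0.114)^(−17)] / 0.114 = 49500 × 7.372191 = 364,923.4712
PV₀ = 364,923.4712 / (1+0.114)^9 = 364,923.4712 / 2.642206 = 138,113.1656

£138,113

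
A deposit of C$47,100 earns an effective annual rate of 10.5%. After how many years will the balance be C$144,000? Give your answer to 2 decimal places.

11.19 years

(1+i)^n = 144000/47100 = 3.05732, so n = ln 3.05732 / ln 1.105 = 11.1927 years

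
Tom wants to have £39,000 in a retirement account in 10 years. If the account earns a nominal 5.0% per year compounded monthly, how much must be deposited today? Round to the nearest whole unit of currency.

With 12 periods per year: i = 0.00416667, n = 120.
Discount factor = (1+0.00416667)^(−120) = 0.607161; PV = 39,000 × 0.607161 = 23,679.2806

£23,679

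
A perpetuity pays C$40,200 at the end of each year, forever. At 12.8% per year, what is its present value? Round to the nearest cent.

PV = C/r = 40200/0.128 = 314,062.5000

C$314,062.50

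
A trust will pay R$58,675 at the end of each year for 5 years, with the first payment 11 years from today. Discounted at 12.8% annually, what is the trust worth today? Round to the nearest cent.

PV at t=10 (ordinary 5-year annuity): 58675 × a(5|0.128) = 58675 × 3.534463 = 207,384.6190
PV₀ = 207,384.6190 / (1+0.128)^10 = 207,384.6190 / 3.334963 = 62,184.9868

R$62,184.99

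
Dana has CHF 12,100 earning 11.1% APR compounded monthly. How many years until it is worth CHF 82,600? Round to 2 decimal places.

17.38 years

Periodic rate i = 0.111/12 = 0.00925.
n = ln(82600/12100) / ln(1+0.00925) = ln(6.82645) / 0.009207 = 208.6134 months
= 208.6134/12 years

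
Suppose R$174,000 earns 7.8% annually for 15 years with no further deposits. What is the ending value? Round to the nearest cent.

R$536,822.44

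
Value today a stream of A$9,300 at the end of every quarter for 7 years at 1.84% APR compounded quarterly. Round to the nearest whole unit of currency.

i = 0.0184/4 = 0.0046 per quarter; n = 7·4 = 28.
PV = PMT · [1 − (1+i)^(−n)] / i = 9300 · 26.215335 = 243,802.6142

A$243,803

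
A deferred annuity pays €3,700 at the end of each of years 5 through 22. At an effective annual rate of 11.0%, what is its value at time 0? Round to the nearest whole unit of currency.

€18,771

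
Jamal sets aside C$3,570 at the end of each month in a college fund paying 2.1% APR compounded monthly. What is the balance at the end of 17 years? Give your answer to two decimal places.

C$874,323.73

Periodic rate i = 0.021/12 = 0.00175; n = 17 × 12 = 204 periods.
Accumulation factor s(204|0.00175) = 244.908608; FV = 3570 × 244.908608 = 874,323.7315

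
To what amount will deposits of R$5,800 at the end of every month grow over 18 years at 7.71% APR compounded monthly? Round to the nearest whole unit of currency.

R$2,697,594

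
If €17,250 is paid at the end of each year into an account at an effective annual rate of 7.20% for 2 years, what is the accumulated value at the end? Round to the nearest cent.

Accumulation factor s(2|0.072) = 2.072000; FV = 17250 × 2.072000 = 35,742.0000

€35,742.00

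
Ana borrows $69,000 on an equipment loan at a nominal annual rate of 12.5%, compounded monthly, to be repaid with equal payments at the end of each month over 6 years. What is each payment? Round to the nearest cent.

i = 0.125/12 = 0.0104167 per month; n = 6·12 = 72.
Annuity-PV factor = 50.476552; PMT = 69000 / 50.476552 = 1,366.9713

$1,366.97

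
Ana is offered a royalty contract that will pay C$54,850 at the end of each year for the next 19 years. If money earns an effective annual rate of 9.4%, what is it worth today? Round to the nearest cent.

C$477,653.62

PV = 54850 × [1 − (1+0.094)^(−19)] / 0.094 = 54850 × 8.708361 = 477,653.6192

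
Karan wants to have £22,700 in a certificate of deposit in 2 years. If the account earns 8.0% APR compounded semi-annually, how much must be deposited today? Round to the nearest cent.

With 2 periods per year: i = 0.04, n = 4.
PV = 22,700 / (1 + 0.04)^4 = 22,700 / 1.169859 = 19,404.0551

£19,404.06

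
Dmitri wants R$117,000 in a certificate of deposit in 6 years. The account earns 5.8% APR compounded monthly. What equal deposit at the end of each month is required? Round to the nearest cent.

Periodic rate i = 0.058/12 = 0.00483333; n = 6 × 12 = 72 periods.
PMT = 117000 / ( [(1+0.00483333)^72 − 1] / 0.00483333 ) = 117000 / 85.871487 = 1,362.5012

R$1,362.50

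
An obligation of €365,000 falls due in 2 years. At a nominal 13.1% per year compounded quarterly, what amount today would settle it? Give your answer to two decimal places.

With 4 periods per year: i = 0.03275, n = 8.
PV = FV·(1+i)^(−n) = 365,000 × 0.772749 = 282,053.3325

€282,053.33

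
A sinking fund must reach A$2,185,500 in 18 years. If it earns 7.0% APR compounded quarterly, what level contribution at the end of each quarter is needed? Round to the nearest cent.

A$15,377.17

i = 0.07/4 = 0.0175 per quarter; n = 18·4 = 72.
PMT = 2.1855e+06 / ( [(1+0.0175)^72 − 1] / 0.0175 ) = 2.1855e+06 / 142.126280 = 15,377.1702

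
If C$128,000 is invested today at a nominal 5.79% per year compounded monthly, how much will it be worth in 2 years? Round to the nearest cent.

i = 0.0579/12 = 0.004825 per month; n = 2·12 = 24.
FV = 128,000 × (1 + 0.004825)^24 = 143,674.7108

C$143,674.71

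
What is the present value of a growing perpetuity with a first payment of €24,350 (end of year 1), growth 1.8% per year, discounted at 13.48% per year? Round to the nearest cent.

€208,476.03

PV = D₁/(r − g) = 24350/(0.1348 − 0.018) = 208,476.0274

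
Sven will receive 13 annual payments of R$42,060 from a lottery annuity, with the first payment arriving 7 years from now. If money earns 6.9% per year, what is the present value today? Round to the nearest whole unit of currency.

R$236,893

PV at t=6 (ordinary 13-year annuity): 42060 × a(13|0.069) = 42060 × 8.405229 = 353,523.9255
Discount back 6 years: 353,523.9255 × (1+0.069)^(−6) = 353,523.9255 × 0.670091 = 236,893.1919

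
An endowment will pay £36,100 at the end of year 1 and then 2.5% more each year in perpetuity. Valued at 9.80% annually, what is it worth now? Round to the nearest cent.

£494,520.55

PV = D₁/(r − g) = 36100/(0.098 − 0.025) = 494,520.5479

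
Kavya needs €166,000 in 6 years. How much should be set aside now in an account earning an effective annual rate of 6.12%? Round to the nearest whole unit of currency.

€116,232

Discount factor = (1+0.0612)^(−6) = 0.700191; PV = 166,000 × 0.700191 = 116,231.7135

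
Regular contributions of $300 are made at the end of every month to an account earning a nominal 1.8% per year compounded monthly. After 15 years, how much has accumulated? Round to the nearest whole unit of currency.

i = 0.018/12 = 0.0015 per month; n = 15·12 = 180.
FV = 300 × [(1+0.0015)^180 − 1] / 0.0015 = 300 × 206.466316 = 61,939.8949

$61,940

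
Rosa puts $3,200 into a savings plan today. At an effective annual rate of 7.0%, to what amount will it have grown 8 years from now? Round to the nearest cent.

FV = 3,200 × (1 + 0.07)^8 = 5,498.1958

$5,498.20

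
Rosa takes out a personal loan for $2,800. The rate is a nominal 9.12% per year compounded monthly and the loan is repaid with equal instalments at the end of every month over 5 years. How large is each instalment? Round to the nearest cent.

$58.29

Periodic rate i = 0.0912/12 = 0.0076; n = 5 × 12 = 60 periods.
Annuity-PV factor = 48.038484; PMT = 2800 / 48.038484 = 58.2866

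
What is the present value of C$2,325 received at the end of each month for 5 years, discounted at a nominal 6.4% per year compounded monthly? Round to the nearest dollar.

Periodic rate i = 0.064/12 = 0.00533333; n = 5 × 12 = 60 periods.
PV = PMT · [1 − (1+i)^(−n)] / i = 2325 · 51.231234 = 119,112.6189

C$119,113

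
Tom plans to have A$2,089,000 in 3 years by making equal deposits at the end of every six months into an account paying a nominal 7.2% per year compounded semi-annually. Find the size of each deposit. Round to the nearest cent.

A$318,123.60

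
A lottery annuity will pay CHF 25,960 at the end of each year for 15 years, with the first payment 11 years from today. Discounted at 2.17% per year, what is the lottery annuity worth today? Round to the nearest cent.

PV at t=10 (ordinary 15-year annuity): 25960 × a(15|0.0217) = 25960 × 12.687340 = 329,363.3588
PV₀ = 329,363.3588 / (1+0.0217)^10 = 329,363.3588 / 1.239464 = 265,730.4660

CHF 265,730.47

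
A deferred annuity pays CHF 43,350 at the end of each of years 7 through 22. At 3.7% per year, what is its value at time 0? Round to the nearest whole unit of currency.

PV at t=6 (ordinary 16-year annuity): 43350 × a(16|0.037) = 43350 × 11.914462 = 516,491.9411
Discount back 6 years: 516,491.9411 × (1+0.037)^(−6) = 516,491.9411 × 0.804132 = 415,327.8092

CHF 415,328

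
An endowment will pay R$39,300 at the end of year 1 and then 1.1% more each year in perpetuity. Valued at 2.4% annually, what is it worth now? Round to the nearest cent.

R$3,023,076.92

PV = D₁/(r − g) = 39300/(0.024 − 0.011) = 3,023,076.9231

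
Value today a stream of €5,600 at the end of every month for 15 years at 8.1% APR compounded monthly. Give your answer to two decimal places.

€582,463.27

Periodic rate i = 0.081/12 = 0.00675; n = 15 × 12 = 180 periods.
Annuity factor a(180|0.00675) = 104.011298; PV = 5600 × 104.011298 = 582,463.2685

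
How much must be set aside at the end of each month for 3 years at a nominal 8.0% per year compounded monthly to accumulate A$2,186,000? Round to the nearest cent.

Periodic rate i = 0.08/12 = 0.00666667; n = 3 × 12 = 36 periods.
FV-annuity factor = 40.535558; PMT = 2.186e+06 / 40.535558 = 53,927.9616

A$53,927.96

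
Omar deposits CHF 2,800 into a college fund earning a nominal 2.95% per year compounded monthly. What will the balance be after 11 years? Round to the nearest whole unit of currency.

With 12 periods per year: i = 0.00245833, n = 132.
2,800 × (1+0.00245833)^132 = 2,800 × 1.382788 = 3,871.8065

CHF 3,872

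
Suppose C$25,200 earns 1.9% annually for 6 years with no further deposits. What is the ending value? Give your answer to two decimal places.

C$28,212.76

25,200 × (1+0.019)^6 = 25,200 × 1.119554 = 28,212.7646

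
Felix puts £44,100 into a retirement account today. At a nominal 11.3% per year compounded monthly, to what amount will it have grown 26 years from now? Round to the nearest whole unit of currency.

Periodic rate i = 0.113/12 = 0.00941667; n = 26 × 12 = 312 periods.
FV = PV·(1+i)^n = 44,100 × 18.620314 = 821,155.8586

£821,156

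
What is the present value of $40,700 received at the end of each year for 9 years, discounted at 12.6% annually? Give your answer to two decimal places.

$212,001.72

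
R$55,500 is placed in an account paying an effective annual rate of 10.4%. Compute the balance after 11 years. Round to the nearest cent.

R$164,798.32

FV = PV·(1+i)^n = 55,500 × 2.969339 = 164,798.3239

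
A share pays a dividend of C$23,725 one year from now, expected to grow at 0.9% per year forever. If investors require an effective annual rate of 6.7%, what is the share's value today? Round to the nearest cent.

PV = PMT / (i − g) = 23725 / (0.067 − 0.009) = 23725 / 0.058000 = 409,051.7241

C$409,051.72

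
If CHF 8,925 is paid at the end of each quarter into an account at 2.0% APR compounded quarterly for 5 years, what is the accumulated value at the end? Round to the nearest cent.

With 4 periods per year: i = 0.005, n = 20.
Accumulation factor s(20|0.005) = 20.979115; FV = 8925 × 20.979115 = 187,238.6053

CHF 187,238.61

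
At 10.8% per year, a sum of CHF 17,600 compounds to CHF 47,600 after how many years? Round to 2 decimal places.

n = ln(47600/17600) / ln(1+0.108) = ln(2.70455) / 0.102557 = 9.7013 years

9.70 years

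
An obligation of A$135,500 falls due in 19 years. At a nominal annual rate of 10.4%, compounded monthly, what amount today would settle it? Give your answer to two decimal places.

A$18,943.96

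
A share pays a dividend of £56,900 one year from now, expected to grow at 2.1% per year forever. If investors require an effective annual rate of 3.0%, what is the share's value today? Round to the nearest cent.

£6,322,222.22

PV = PMT / (i − g) = 56900 / (0.03 − 0.021) = 56900 / 0.009000 = 6,322,222.2222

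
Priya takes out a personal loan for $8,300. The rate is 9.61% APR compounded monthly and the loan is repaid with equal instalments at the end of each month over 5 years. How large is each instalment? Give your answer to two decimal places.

$174.76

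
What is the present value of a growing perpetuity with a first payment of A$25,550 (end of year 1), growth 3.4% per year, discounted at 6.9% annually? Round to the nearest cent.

A$730,000.00

PV = D₁/(r − g) = 25550/(0.069 − 0.034) = 730,000.0000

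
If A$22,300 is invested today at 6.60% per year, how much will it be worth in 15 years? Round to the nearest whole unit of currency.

A$58,165

FV = 22,300 × (1 + 0.066)^15 = 58,165.1608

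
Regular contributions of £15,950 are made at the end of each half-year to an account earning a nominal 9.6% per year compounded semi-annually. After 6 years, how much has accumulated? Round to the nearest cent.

With 2 periods per year: i = 0.048, n = 12.
FV = 15950 × [(1+0.048)^12 − 1] / 0.048 = 15950 × 15.734073 = 250,958.4600

£250,958.46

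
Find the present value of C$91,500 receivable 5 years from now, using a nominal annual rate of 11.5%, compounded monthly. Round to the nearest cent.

C$51,628.65

i = 0.115/12 = 0.00958333 per month; n = 5·12 = 60.
PV = FV·(1+i)^(−n) = 91,500 × 0.564248 = 51,628.6475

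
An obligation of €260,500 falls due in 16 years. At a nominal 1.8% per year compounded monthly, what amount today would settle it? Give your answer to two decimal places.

€195,355.04

Periodic rate i = 0.018/12 = 0.0015; n = 16 × 12 = 192 periods.
PV = FV·(1+i)^(−n) = 260,500 × 0.749923 = 195,355.0448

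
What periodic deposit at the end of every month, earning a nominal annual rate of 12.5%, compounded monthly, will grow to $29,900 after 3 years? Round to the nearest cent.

$688.81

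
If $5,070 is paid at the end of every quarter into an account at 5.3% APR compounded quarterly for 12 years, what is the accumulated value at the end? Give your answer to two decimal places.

With 4 periods per year: i = 0.01325, n = 48.
Accumulation factor s(48|0.01325) = 66.493377; FV = 5070 × 66.493377 = 337,121.4231

$337,121.42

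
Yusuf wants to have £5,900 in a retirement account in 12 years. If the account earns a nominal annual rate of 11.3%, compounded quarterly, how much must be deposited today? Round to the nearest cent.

With 4 periods per year: i = 0.02825, n = 48.
PV = FV·(1+i)^(−n) = 5,900 × 0.262580 = 1,549.2216

£1,549.22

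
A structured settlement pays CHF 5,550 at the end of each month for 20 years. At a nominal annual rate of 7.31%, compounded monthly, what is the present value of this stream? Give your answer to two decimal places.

CHF 698,978.88

With 12 periods per year: i = 0.00609167, n = 240.
PV = 5550 × [1 − (1+0.00609167)^(−240)] / 0.00609167 = 5550 × 125.942141 = 698,978.8799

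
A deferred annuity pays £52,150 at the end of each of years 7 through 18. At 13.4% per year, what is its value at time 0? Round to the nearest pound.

PV at t=6 (ordinary 12-year annuity): 52150 × a(12|0.134) = 52150 × 5.812479 = 303,120.7853
Discount back 6 years: 303,120.7853 × (1+0.134)^(−6) = 303,120.7853 × 0.470242 = 142,540.2086

£142,540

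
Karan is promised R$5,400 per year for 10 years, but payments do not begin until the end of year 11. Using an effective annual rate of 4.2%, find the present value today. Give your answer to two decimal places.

PV at t=10 (ordinary 10-year annuity): 5400 × a(10|0.042) = 5400 × 8.030740 = 43,365.9971
Discount back 10 years: 43,365.9971 × (1+0.042)^(−10) = 43,365.9971 × 0.662709 = 28,739.0327

R$28,739.03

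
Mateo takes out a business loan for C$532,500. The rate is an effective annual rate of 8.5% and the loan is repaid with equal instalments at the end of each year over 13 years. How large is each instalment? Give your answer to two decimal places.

PMT = 532500 / ( [1 − (1+0.085)^(−13)] / 0.085 ) = 532500 / 7.690955 = 69,237.1762

C$69,237.18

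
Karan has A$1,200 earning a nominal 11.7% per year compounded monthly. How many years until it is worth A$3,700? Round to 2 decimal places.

9.67 years

Periodic rate i = 0.117/12 = 0.00975.
(1+i)^n = 3700/1200 = 3.08333, so n = ln 3.08333 / ln 1.00975 = 116.0504 months
= 116.0504/12 years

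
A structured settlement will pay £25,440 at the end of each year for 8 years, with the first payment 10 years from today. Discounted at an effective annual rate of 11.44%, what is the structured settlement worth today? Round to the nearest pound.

£48,623

Value one period before first payment (t=9): 25440 × [1 − (1+0.1144)^(−8)] / 0.1144 = 25440 × 5.066362 = 128,888.2476
Discount back 9 years: 128,888.2476 × (1+0.1144)^(−9) = 128,888.2476 × 0.377251 = 48,623.1833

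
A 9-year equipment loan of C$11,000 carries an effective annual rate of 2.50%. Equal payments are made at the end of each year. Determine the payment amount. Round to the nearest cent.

C$1,380.03

PMT = 11000 / ( [1 − (1+0.025)^(−9)] / 0.025 ) = 11000 / 7.970866 = 1,380.0258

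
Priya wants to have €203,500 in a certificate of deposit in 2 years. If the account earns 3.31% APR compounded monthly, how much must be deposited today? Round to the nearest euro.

€190,482

Periodic rate i = 0.0331/12 = 0.00275833; n = 2 × 12 = 24 periods.
PV = FV·(1+i)^(−n) = 203,500 × 0.936029 = 190,481.8926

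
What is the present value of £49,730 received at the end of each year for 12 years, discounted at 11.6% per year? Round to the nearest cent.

£313,841.26

PV = 49730 × [1 − (1+0.116)^(−12)] / 0.116 = 49730 × 6.310904 = 313,841.2571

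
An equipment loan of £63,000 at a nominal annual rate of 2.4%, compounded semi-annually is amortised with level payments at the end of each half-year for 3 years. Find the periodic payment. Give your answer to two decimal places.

£10,945.38

With 2 periods per year: i = 0.012, n = 6.
PMT = 63000 / ( [1 − (1+0.012)^(−6)] / 0.012 ) = 63000 / 5.755851 = 10,945.3834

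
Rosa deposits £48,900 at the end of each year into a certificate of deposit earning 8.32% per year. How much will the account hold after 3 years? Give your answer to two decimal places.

FV = 48900 × [(1+0.0832)^3 − 1] / 0.0832 = 48900 × 3.256522 = 159,243.9375

£159,243.94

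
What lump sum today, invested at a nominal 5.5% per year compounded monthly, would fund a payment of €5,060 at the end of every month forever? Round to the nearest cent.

€1,104,000.00

Periodic rate i = 0.055/12 = 0.00458333.
PV = PMT / i = 5060 / 0.00458333 = 1,104,000.0000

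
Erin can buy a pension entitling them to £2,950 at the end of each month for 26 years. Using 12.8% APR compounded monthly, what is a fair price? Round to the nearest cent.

i = 0.128/12 = 0.0106667 per month; n = 26·12 = 312.
PV = PMT · [1 − (1+i)^(−n)] / i = 2950 · 90.327895 = 266,467.2910

£266,467.29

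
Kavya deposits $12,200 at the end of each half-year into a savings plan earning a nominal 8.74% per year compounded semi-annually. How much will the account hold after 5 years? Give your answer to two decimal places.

$149,012.52

i = 0.0874/2 = 0.0437 per half-year; n = 5·2 = 10.
FV = PMT · [(1+i)^n − 1] / i = 12200 · 12.214141 = 149,012.5247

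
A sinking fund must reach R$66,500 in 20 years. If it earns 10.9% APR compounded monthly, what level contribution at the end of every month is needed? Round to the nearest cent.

Periodic rate i = 0.109/12 = 0.00908333; n = 20 × 12 = 240 periods.
PMT = 66500 / ( [(1+0.00908333)^240 − 1] / 0.00908333 ) = 66500 / 854.276062 = 77.8437

R$77.84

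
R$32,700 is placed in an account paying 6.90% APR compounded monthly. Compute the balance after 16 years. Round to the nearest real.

R$98,319

Periodic rate i = 0.069/12 = 0.00575; n = 16 × 12 = 192 periods.
FV = PV·(1+i)^n = 32,700 × 3.006685 = 98,318.5967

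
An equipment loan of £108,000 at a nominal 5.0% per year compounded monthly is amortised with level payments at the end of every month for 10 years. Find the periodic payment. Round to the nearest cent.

£1,145.51

With 12 periods per year: i = 0.00416667, n = 120.
PMT = 108000 / ( [1 − (1+0.00416667)^(−120)] / 0.00416667 ) = 108000 / 94.281350 = 1,145.5076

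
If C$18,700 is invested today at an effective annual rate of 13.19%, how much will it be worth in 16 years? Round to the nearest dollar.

FV = PV·(1+i)^n = 18,700 × 7.259872 = 135,759.6049

C$135,760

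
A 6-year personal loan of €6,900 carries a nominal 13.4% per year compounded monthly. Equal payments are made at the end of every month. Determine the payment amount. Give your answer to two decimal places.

€139.97

i = 0.134/12 = 0.0111667 per month; n = 6·12 = 72.
Annuity-PV factor = 49.295477; PMT = 6900 / 49.295477 = 139.9723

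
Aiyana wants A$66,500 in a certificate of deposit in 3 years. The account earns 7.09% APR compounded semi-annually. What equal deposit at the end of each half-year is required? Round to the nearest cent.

With 2 periods per year: i = 0.03545, n = 6.
FV-annuity factor = 6.557562; PMT = 66500 / 6.557562 = 10,140.9642

A$10,140.96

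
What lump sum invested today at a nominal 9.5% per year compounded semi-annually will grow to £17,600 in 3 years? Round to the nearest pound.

£13,323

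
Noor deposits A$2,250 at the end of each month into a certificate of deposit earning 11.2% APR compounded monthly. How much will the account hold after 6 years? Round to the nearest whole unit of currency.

i = 0.112/12 = 0.00933333 per month; n = 6·12 = 72.
FV = PMT · [(1+i)^n − 1] / i = 2250 · 102.006042 = 229,513.5947

A$229,514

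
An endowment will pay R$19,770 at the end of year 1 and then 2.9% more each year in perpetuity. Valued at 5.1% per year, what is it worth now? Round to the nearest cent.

R$898,636.36

PV = PMT / (i − g) = 19770 / (0.051 − 0.029) = 19770 / 0.022000 = 898,636.3636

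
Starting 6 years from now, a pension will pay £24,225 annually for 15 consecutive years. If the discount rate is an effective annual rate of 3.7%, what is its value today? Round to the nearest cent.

£229,386.85

Value one period before first payment (t=5): 24225 × [1 − (1+0.037)^(−15)] / 0.037 = 24225 × 11.355297 = 275,082.0799
PV₀ = 275,082.0799 / (1+0.037)^5 = 275,082.0799 / 1.199206 = 229,386.8499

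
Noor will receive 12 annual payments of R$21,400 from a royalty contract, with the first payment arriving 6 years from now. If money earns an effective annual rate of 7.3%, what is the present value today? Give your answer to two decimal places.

R$117,616.50

Value one period before first payment (t=5): 21400 × [1 − (1+0.073)^(−12)] / 0.073 = 21400 × 7.817233 = 167,288.7948
PV₀ = 167,288.7948 / (1+0.073)^5 = 167,288.7948 / 1.422324 = 117,616.4975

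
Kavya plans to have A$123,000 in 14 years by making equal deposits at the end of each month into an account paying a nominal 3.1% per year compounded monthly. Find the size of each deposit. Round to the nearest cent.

A$585.65

i = 0.031/12 = 0.00258333 per month; n = 14·12 = 168.
PMT = 123000 / ( [(1+0.00258333)^168 − 1] / 0.00258333 ) = 123000 / 210.021438 = 585.6545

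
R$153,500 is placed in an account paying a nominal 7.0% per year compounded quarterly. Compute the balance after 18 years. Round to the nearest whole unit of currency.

R$535,287

With 4 periods per year: i = 0.0175, n = 72.
FV = PV·(1+i)^n = 153,500 × 3.487210 = 535,286.7192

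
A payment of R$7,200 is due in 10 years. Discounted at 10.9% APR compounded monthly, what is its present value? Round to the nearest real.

R$2,433

With 12 periods per year: i = 0.00908333, n = 120.
PV = 7,200 / (1 + 0.00908333)^120 = 7,200 / 2.959675 = 2,432.6998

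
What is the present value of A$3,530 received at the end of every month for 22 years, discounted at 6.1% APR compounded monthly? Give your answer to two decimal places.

Periodic rate i = 0.061/12 = 0.00508333; n = 22 × 12 = 264 periods.
Annuity factor a(264|0.00508333) = 145.138554; PV = 3530 × 145.138554 = 512,339.0944

A$512,339.09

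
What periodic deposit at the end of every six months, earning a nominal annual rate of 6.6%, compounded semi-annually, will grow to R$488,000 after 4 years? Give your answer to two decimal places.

With 2 periods per year: i = 0.033, n = 8.
PMT = 488000 / ( [(1+0.033)^8 − 1] / 0.033 ) = 488000 / 8.987567 = 54,297.2302

R$54,297.23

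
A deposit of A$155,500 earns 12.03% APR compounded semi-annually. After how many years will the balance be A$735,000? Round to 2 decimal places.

13.30 years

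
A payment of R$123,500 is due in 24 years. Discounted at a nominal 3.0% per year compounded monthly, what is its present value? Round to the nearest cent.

Periodic rate i = 0.03/12 = 0.0025; n = 24 × 12 = 288 periods.
PV = FV·(1+i)^(−n) = 123,500 × 0.487190 = 60,167.9404

R$60,167.94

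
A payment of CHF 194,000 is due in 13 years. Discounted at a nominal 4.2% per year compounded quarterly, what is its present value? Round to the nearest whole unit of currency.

Periodic rate i = 0.042/4 = 0.0105; n = 13 × 4 = 52 periods.
PV = 194,000 / (1 + 0.0105)^52 = 194,000 / 1.721427 = 112,697.2196

CHF 112,697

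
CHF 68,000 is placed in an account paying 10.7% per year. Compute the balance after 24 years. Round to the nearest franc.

68,000 × (1+0.107)^24 = 68,000 × 11.469458 = 779,923.1542

CHF 779,923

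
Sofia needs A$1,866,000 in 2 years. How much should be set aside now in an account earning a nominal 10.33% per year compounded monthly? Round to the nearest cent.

Periodic rate i = 0.1033/12 = 0.00860833; n = 2 × 12 = 24 periods.
PV = FV·(1+i)^(−n) = 1,866,000 × 0.814064 = 1,519,044.1262

A$1,519,044.13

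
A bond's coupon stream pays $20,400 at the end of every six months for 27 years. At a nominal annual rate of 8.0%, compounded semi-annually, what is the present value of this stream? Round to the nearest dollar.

$448,656

Periodic rate i = 0.08/2 = 0.04; n = 27 × 2 = 54 periods.
PV = 20400 × [1 − (1+0.04)^(−54)] / 0.04 = 20400 × 21.992957 = 448,656.3160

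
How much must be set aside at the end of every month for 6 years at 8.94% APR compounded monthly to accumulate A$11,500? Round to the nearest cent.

With 12 periods per year: i = 0.00745, n = 72.
FV-annuity factor = 94.824722; PMT = 11500 / 94.824722 = 121.2764

A$121.28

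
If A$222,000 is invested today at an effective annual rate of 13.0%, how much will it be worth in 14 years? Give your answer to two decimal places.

222,000 × (1+0.13)^14 = 222,000 × 5.534753 = 1,228,715.0654

A$1,228,715.07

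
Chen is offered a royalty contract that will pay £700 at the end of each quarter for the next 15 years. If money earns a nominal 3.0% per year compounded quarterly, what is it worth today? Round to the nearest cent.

i = 0.03/4 = 0.0075 per quarter; n = 15·4 = 60.
PV = PMT · [1 − (1+i)^(−n)] / i = 700 · 48.173374 = 33,721.3615

£33,721.36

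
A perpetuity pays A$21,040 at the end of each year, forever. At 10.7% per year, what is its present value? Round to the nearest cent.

PV = C/r = 21040/0.107 = 196,635.5140

A$196,635.51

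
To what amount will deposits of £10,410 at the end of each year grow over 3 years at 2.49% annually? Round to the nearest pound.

Accumulation factor s(3|0.0249) = 3.075320; FV = 10410 × 3.075320 = 32,014.0813

£32,014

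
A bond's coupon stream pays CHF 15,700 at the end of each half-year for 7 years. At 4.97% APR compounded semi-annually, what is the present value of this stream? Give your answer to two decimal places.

CHF 183,738.16

i = 0.0497/2 = 0.02485 per half-year; n = 7·2 = 14.
PV = PMT · [1 − (1+i)^(−n)] / i = 15700 · 11.703068 = 183,738.1639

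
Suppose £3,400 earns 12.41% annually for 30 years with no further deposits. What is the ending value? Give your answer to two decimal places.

3,400 × (1+0.1241)^30 = 3,400 × 33.430928 = 113,665.1558

£113,665.16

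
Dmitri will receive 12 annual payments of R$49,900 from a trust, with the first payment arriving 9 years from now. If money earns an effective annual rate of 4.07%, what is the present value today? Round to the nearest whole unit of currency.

R$338,978

Value one period before first payment (t=8): 49900 × [1 − (1+0.0407)^(−12)] / 0.0407 = 49900 × 9.347071 = 466,418.8197
Discount back 8 years: 466,418.8197 × (1+0.0407)^(−8) = 466,418.8197 × 0.726768 = 338,978.0907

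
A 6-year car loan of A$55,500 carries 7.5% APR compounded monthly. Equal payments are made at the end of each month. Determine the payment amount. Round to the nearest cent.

A$959.60

With 12 periods per year: i = 0.00625, n = 72.
Annuity-PV factor = 57.836524; PMT = 55500 / 57.836524 = 959.6012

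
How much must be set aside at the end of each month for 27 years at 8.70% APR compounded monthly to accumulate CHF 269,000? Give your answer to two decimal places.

CHF 207.77

Periodic rate i = 0.087/12 = 0.00725; n = 27 × 12 = 324 periods.
FV-annuity factor = 1294.716765; PMT = 269000 / 1294.716765 = 207.7674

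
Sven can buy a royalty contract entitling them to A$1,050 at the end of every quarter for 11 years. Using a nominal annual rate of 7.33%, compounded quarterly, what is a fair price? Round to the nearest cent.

A$31,527.05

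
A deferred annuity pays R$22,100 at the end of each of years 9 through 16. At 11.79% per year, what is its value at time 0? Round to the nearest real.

R$45,343

Value one period before first payment (t=8): 22100 × [1 − (1+0.1179)^(−8)] / 0.1179 = 22100 × 5.004301 = 110,595.0517
Discount back 8 years: 110,595.0517 × (1+0.1179)^(−8) = 110,595.0517 × 0.409993 = 45,343.1875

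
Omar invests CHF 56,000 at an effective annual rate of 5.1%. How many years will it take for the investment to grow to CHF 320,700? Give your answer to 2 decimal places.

35.08 years

(1+i)^n = 320700/56000 = 5.72679, so n = ln 5.72679 / ln 1.051 = 35.0841 years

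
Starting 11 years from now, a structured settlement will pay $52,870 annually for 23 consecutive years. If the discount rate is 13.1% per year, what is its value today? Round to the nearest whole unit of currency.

$110,900

Value one period before first payment (t=10): 52870 × [1 − (1+0.131)^(−23)] / 0.131 = 52870 × 7.183716 = 379,803.0631
Discount back 10 years: 379,803.0631 × (1+0.131)^(−10) = 379,803.0631 × 0.291994 = 110,900.2215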